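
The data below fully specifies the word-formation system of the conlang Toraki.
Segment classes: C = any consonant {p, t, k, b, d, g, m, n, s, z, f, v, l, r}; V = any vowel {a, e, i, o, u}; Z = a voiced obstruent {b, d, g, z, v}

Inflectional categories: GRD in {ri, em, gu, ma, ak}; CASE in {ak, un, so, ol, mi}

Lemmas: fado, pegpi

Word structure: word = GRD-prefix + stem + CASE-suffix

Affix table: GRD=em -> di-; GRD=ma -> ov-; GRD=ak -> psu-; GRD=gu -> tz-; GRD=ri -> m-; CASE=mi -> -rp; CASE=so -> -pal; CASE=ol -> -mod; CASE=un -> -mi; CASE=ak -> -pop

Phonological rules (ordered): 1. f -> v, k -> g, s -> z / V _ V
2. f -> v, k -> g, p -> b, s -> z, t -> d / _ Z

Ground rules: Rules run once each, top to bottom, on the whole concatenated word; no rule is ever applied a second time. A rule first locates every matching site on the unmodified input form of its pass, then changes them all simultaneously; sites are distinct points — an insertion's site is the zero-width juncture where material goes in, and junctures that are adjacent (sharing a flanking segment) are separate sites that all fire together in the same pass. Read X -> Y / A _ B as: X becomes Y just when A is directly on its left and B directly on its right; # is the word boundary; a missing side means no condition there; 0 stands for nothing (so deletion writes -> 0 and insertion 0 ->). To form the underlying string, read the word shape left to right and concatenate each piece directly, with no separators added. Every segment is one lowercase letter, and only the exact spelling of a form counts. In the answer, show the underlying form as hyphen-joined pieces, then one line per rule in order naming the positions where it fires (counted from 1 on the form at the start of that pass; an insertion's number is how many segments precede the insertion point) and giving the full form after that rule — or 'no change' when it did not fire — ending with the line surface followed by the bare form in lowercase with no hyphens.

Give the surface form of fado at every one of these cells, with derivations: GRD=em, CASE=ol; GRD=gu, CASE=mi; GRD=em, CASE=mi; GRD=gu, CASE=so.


cell GRD=em, CASE=ol:
underlying: di-fado-mod
1. f -> v, k -> g, s -> z / V _ V: fires at position(s) 3: divadomod
2. f -> v, k -> g, p -> b, s -> z, t -> d / _ Z: no change
surface: divadomod

cell GRD=gu, CASE=mi:
underlying: tz-fado-rp
1. f -> v, k -> g, s -> z / V _ V: no change
2. f -> v, k -> g, p -> b, s -> z, t -> d / _ Z: fires at position(s) 1: dzfadorp
surface: dzfadorp

cell GRD=em, CASE=mi:
underlying: di-fado-rp
1. f -> v, k -> g, s -> z / V _ V: fires at position(s) 3: divadorp
2. f -> v, k -> g, p -> b, s -> z, t -> d / _ Z: no change
surface: divadorp

cell GRD=gu, CASE=so:
underlying: tz-fado-pal
1. f -> v, k -> g, s -> z / V _ V: no change
2. f -> v, k -> g, p -> b, s -> z, t -> d / _ Z: fires at position(s) 1: dzfadopal
surface: dzfadopal


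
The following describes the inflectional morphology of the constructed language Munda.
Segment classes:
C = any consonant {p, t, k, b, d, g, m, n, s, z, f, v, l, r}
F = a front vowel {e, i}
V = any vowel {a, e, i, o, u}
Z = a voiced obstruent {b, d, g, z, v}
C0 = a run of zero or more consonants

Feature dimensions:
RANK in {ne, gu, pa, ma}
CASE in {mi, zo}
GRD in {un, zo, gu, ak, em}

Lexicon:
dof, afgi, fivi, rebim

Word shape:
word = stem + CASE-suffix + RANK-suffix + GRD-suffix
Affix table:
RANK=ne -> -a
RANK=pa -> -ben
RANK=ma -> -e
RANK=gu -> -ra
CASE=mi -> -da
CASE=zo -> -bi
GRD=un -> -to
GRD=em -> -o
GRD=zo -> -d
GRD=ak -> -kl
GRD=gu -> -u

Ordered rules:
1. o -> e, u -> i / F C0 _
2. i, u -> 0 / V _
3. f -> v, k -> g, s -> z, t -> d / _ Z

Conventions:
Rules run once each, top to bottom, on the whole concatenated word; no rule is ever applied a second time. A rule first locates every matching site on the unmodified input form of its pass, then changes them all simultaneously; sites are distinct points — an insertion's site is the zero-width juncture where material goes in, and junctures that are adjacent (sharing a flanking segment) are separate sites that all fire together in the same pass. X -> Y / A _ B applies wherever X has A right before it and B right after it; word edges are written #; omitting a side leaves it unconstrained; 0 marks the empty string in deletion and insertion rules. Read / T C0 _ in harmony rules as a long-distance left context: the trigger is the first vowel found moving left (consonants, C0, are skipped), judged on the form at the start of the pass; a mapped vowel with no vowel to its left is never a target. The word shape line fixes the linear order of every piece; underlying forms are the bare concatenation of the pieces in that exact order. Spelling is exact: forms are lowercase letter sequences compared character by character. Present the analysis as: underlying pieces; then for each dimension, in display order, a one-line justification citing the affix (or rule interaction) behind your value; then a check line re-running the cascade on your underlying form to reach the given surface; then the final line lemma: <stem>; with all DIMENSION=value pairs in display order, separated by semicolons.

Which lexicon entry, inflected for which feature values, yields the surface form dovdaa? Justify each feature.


underlying: dof-da-a-u
RANK=ne - signalled by the affix -a
CASE=mi - signalled by the affix -da
GRD=gu - signalled by the affix -u
check: dofdaau -> dofdaau -> dofdaa -> dovdaa
lemma: dof; RANK=ne; CASE=mi; GRD=gu


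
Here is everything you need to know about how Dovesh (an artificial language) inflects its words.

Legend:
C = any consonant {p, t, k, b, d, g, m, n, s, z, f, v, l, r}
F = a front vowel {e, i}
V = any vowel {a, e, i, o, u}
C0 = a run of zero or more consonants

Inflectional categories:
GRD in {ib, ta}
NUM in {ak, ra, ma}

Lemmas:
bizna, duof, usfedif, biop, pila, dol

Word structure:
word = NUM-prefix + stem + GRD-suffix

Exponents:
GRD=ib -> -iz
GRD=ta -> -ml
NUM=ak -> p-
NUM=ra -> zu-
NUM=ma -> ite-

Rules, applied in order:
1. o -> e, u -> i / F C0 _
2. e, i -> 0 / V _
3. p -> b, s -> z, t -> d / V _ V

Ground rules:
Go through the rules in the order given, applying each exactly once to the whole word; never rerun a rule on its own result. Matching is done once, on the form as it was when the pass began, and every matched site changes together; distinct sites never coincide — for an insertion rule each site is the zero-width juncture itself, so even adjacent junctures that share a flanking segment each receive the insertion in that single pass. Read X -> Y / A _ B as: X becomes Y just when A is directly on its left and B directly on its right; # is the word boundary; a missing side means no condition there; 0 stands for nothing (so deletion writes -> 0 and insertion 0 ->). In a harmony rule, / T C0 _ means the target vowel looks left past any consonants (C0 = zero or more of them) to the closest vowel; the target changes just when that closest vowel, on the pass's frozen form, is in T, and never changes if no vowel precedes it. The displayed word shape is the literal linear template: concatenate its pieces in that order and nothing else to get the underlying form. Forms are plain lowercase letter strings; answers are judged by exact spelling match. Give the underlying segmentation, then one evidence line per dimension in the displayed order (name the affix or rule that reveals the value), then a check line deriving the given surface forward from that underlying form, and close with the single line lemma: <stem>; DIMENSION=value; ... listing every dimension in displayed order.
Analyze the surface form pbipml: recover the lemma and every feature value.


underlying: p-biop-ml
GRD=ta - signalled by the affix -ml
NUM=ak - signalled by the affix p-
check: pbiopml -> pbiepml -> pbipml -> pbipml
lemma: biop; GRD=ta; NUM=ak


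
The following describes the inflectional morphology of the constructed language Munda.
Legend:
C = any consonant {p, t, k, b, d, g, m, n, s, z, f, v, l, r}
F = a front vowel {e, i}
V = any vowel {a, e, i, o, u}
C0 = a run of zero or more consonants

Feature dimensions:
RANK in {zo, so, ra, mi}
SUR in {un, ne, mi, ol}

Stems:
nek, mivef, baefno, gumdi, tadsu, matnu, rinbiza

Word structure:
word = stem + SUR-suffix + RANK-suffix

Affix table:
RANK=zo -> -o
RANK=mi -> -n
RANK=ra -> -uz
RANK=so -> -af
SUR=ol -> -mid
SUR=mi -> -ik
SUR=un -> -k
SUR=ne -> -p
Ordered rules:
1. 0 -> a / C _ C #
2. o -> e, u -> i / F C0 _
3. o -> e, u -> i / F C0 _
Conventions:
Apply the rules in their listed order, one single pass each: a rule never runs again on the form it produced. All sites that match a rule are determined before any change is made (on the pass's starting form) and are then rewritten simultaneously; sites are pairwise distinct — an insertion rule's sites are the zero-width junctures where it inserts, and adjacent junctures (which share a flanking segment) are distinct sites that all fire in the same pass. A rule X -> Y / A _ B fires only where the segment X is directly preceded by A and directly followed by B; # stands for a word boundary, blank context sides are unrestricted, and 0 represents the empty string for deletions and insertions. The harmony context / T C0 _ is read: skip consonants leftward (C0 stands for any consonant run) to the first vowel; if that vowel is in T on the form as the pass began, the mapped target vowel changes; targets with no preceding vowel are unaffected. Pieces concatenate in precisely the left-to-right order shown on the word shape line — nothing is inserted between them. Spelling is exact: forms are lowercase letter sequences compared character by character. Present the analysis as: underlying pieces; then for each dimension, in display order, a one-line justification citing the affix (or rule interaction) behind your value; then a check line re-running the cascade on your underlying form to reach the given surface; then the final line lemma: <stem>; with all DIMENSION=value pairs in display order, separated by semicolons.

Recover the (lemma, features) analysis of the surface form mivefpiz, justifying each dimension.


underlying: mivef-p-uz
RANK=ra - signalled by the affix -uz
SUR=ne - signalled by the affix -p
check: mivefpuz -> mivefpuz -> mivefpiz -> mivefpiz
lemma: mivef; RANK=ra; SUR=ne


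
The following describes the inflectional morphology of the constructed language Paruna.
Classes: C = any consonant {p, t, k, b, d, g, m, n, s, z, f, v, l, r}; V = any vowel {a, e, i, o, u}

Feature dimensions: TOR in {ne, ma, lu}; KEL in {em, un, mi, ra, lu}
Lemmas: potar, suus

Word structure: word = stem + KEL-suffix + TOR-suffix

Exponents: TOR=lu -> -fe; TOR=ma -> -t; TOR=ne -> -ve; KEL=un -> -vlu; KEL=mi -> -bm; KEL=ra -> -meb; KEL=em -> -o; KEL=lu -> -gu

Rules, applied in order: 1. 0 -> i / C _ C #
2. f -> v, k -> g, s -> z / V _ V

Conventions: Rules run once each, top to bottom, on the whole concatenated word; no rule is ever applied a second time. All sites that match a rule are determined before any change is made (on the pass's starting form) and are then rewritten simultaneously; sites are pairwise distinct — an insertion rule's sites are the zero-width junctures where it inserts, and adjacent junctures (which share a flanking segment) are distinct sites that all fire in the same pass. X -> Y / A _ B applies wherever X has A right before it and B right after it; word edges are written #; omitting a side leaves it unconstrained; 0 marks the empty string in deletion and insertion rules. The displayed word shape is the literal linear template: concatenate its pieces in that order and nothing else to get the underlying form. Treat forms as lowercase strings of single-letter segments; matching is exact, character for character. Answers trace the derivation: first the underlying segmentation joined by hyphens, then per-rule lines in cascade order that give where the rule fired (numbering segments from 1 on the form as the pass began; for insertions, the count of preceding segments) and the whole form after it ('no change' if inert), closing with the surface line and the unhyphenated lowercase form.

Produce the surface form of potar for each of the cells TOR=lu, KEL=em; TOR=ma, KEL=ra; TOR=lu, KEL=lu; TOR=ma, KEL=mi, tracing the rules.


cell TOR=lu, KEL=em:
underlying: potar-o-fe
1. 0 -> i / C _ C #: no change
2. f -> v, k -> g, s -> z / V _ V: fires at position(s) 7: potarove
surface: potarove

cell TOR=ma, KEL=ra:
underlying: potar-meb-t
1. 0 -> i / C _ C #: inserts after position(s) 8: potarmebit
2. f -> v, k -> g, s -> z / V _ V: no change
surface: potarmebit

cell TOR=lu, KEL=lu:
underlying: potar-gu-fe
1. 0 -> i / C _ C #: no change
2. f -> v, k -> g, s -> z / V _ V: fires at position(s) 8: potarguve
surface: potarguve

cell TOR=ma, KEL=mi:
underlying: potar-bm-t
1. 0 -> i / C _ C #: inserts after position(s) 7: potarbmit
2. f -> v, k -> g, s -> z / V _ V: no change
surface: potarbmit


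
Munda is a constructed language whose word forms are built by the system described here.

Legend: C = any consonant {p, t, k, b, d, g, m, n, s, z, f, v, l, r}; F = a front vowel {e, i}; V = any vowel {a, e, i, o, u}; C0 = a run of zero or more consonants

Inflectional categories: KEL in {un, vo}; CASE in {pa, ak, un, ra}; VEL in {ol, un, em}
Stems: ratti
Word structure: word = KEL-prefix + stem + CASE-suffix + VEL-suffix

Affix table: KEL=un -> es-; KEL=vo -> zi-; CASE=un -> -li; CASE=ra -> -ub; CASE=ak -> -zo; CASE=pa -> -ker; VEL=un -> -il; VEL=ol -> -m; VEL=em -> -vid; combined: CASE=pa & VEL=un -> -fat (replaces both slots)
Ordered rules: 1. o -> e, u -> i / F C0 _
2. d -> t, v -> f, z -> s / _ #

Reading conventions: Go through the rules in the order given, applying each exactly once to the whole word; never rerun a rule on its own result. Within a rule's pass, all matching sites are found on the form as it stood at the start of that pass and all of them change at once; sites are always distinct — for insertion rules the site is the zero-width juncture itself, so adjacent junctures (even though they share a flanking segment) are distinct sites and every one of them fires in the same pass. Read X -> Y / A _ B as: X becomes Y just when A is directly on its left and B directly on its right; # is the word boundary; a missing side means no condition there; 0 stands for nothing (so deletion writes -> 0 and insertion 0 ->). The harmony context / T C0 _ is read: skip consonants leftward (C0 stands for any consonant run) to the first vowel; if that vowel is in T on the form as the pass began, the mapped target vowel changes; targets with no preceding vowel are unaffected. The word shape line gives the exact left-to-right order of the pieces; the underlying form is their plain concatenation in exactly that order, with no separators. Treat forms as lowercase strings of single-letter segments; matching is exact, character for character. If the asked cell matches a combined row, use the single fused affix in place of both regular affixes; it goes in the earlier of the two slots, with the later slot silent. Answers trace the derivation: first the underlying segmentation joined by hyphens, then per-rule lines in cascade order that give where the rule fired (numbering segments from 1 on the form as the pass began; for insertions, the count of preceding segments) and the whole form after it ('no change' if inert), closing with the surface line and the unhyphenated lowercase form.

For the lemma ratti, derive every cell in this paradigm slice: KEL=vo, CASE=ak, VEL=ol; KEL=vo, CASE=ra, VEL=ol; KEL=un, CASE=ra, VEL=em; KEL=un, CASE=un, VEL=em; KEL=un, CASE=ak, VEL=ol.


cell KEL=vo, CASE=ak, VEL=ol:
underlying: zi-ratti-zo-m
1. o -> e, u -> i / F C0 _: fires at position(s) 9: zirattizem
2. d -> t, v -> f, z -> s / _ #: no change
surface: zirattizem

cell KEL=vo, CASE=ra, VEL=ol:
underlying: zi-ratti-ub-m
1. o -> e, u -> i / F C0 _: fires at position(s) 8: zirattiibm
2. d -> t, v -> f, z -> s / _ #: no change
surface: zirattiibm

cell KEL=un, CASE=ra, VEL=em:
underlying: es-ratti-ub-vid
1. o -> e, u -> i / F C0 _: fires at position(s) 8: esrattiibvid
2. d -> t, v -> f, z -> s / _ #: fires at position(s) 12: esrattiibvit
surface: esrattiibvit

cell KEL=un, CASE=un, VEL=em:
underlying: es-ratti-li-vid
1. o -> e, u -> i / F C0 _: no change
2. d -> t, v -> f, z -> s / _ #: fires at position(s) 12: esrattilivit
surface: esrattilivit

cell KEL=un, CASE=ak, VEL=ol:
underlying: es-ratti-zo-m
1. o -> e, u -> i / F C0 _: fires at position(s) 9: esrattizem
2. d -> t, v -> f, z -> s / _ #: no change
surface: esrattizem


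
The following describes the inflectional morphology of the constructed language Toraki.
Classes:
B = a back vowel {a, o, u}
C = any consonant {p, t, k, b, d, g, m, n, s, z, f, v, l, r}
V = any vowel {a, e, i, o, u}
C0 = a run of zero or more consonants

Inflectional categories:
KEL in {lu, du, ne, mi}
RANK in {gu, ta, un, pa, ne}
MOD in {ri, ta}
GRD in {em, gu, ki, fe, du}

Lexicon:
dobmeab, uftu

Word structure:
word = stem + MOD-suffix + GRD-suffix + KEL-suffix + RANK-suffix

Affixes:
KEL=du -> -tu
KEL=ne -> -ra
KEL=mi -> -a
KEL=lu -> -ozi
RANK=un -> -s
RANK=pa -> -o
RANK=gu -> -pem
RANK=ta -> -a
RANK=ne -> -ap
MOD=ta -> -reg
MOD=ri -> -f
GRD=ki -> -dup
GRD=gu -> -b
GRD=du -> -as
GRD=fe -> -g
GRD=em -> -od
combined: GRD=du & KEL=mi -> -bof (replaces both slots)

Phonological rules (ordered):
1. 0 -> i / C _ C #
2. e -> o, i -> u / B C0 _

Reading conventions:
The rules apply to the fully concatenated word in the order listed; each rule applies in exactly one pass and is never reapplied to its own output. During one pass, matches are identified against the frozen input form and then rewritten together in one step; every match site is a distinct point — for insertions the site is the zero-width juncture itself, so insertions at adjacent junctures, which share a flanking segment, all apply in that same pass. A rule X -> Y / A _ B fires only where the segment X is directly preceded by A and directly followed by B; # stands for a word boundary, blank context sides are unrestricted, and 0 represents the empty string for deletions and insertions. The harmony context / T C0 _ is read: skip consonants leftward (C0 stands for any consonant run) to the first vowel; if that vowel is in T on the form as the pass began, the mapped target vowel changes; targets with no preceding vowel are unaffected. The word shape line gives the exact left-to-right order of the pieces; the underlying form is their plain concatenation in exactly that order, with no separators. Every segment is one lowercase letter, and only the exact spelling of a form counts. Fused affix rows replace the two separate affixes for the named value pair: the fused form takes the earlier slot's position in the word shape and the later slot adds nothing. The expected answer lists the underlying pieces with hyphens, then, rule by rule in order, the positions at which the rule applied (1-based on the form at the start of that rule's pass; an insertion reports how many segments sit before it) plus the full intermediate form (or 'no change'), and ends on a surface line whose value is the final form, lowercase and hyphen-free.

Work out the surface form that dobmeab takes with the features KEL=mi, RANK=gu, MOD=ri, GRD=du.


underlying: dobmeab-f-bof-pem
1. 0 -> i / C _ C #: no change
2. e -> o, i -> u / B C0 _: fires at position(s) 5, 13: dobmoabfbofpom
surface: dobmoabfbofpom


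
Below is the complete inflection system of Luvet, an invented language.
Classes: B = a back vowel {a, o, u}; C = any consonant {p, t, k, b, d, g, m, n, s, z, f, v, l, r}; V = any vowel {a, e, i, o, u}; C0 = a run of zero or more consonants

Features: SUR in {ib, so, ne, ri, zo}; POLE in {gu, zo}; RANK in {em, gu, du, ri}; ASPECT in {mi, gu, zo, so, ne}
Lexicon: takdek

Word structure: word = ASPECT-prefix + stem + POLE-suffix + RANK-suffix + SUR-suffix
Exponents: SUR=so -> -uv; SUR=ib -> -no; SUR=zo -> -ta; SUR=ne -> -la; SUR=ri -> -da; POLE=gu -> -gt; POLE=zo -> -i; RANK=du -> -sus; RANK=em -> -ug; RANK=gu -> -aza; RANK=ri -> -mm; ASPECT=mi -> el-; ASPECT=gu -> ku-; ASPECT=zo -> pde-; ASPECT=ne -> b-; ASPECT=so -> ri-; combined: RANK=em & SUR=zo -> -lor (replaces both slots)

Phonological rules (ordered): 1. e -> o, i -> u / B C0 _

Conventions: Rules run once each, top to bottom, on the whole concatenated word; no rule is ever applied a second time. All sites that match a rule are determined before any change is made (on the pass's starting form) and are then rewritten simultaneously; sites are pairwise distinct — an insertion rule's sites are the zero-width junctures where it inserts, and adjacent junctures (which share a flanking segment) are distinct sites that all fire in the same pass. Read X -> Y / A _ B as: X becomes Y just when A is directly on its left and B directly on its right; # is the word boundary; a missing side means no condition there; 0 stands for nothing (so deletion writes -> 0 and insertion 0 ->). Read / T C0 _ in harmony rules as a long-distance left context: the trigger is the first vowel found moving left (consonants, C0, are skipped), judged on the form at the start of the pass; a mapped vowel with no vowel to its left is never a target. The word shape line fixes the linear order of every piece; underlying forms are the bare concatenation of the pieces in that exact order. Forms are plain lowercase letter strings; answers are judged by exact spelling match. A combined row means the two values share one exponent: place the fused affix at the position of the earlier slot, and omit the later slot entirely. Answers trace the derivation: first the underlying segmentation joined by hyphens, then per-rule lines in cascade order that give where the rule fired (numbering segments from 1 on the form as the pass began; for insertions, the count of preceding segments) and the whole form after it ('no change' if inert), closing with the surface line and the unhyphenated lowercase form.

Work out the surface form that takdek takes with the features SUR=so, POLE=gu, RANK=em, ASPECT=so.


underlying: ri-takdek-gt-ug-uv
1. e -> o, i -> u / B C0 _: fires at position(s) 7: ritakdokgtuguv
surface: ritakdokgtuguv


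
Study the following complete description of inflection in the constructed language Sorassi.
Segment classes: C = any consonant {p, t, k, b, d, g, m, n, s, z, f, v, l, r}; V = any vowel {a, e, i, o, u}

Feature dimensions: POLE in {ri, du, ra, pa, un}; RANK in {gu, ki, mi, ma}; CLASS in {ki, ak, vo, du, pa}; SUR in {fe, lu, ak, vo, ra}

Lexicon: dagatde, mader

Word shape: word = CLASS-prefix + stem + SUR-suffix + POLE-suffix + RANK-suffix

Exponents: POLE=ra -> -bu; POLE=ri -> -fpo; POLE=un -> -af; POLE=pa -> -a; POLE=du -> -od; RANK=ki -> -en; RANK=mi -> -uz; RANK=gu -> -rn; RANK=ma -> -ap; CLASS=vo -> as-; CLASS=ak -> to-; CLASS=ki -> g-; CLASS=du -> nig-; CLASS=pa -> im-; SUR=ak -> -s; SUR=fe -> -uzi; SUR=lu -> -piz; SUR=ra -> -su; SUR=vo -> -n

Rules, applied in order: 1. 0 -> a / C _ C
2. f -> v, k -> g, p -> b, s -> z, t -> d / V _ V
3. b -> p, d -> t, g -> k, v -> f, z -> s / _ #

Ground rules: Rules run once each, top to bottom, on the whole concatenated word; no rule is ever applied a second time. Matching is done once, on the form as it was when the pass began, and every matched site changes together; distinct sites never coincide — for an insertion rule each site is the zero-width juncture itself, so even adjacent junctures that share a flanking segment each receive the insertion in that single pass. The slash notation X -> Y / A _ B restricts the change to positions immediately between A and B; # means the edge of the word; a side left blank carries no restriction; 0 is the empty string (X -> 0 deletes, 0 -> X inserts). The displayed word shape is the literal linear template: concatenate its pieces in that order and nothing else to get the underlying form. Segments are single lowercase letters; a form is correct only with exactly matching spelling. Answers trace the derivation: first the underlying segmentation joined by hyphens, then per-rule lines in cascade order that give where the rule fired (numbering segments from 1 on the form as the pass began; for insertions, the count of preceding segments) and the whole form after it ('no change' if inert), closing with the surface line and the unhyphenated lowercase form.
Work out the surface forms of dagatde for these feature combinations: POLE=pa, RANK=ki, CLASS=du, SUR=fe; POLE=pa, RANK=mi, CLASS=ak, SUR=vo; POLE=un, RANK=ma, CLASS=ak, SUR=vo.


cell POLE=pa, RANK=ki, CLASS=du, SUR=fe:
underlying: nig-dagatde-uzi-a-en
1. 0 -> a / C _ C: inserts after position(s) 3, 8: nigadagatadeuziaen
2. f -> v, k -> g, p -> b, s -> z, t -> d / V _ V: fires at position(s) 9: nigadagadadeuziaen
3. b -> p, d -> t, g -> k, v -> f, z -> s / _ #: no change
surface: nigadagadadeuziaen

cell POLE=pa, RANK=mi, CLASS=ak, SUR=vo:
underlying: to-dagatde-n-a-uz
1. 0 -> a / C _ C: inserts after position(s) 7: todagatadenauz
2. f -> v, k -> g, p -> b, s -> z, t -> d / V _ V: fires at position(s) 7: todagadadenauz
3. b -> p, d -> t, g -> k, v -> f, z -> s / _ #: fires at position(s) 14: todagadadenaus
surface: todagadadenaus

cell POLE=un, RANK=ma, CLASS=ak, SUR=vo:
underlying: to-dagatde-n-af-ap
1. 0 -> a / C _ C: inserts after position(s) 7: todagatadenafap
2. f -> v, k -> g, p -> b, s -> z, t -> d / V _ V: fires at position(s) 7, 13: todagadadenavap
3. b -> p, d -> t, g -> k, v -> f, z -> s / _ #: no change
surface: todagadadenavap


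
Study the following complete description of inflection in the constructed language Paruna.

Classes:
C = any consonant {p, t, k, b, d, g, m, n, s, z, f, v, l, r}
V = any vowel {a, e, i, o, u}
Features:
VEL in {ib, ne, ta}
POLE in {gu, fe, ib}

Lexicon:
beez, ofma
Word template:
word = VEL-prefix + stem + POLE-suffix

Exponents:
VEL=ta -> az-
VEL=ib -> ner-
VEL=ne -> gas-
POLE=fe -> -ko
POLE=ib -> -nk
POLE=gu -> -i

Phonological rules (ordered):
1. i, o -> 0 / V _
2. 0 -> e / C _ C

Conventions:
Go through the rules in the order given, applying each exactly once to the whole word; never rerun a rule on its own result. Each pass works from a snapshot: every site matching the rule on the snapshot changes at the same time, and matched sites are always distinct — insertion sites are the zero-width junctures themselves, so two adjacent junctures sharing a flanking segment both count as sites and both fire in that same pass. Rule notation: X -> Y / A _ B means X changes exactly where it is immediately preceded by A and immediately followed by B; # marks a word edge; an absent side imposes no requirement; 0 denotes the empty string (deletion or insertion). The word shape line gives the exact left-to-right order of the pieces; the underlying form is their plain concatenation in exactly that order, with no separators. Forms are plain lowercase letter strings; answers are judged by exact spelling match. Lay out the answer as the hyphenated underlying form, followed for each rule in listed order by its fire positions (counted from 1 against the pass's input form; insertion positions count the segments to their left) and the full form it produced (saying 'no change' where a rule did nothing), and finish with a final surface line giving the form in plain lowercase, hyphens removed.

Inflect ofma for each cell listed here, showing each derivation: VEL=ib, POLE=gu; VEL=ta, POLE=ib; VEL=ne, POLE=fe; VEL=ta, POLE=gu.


cell VEL=ib, POLE=gu:
underlying: ner-ofma-i
1. i, o -> 0 / V _: fires at position(s) 8: nerofma
2. 0 -> e / C _ C: inserts after position(s) 5: nerofema
surface: nerofema

cell VEL=ta, POLE=ib:
underlying: az-ofma-nk
1. i, o -> 0 / V _: no change
2. 0 -> e / C _ C: inserts after position(s) 4, 7: azofemanek
surface: azofemanek

cell VEL=ne, POLE=fe:
underlying: gas-ofma-ko
1. i, o -> 0 / V _: no change
2. 0 -> e / C _ C: inserts after position(s) 5: gasofemako
surface: gasofemako

cell VEL=ta, POLE=gu:
underlying: az-ofma-i
1. i, o -> 0 / V _: fires at position(s) 7: azofma
2. 0 -> e / C _ C: inserts after position(s) 4: azofema
surface: azofema


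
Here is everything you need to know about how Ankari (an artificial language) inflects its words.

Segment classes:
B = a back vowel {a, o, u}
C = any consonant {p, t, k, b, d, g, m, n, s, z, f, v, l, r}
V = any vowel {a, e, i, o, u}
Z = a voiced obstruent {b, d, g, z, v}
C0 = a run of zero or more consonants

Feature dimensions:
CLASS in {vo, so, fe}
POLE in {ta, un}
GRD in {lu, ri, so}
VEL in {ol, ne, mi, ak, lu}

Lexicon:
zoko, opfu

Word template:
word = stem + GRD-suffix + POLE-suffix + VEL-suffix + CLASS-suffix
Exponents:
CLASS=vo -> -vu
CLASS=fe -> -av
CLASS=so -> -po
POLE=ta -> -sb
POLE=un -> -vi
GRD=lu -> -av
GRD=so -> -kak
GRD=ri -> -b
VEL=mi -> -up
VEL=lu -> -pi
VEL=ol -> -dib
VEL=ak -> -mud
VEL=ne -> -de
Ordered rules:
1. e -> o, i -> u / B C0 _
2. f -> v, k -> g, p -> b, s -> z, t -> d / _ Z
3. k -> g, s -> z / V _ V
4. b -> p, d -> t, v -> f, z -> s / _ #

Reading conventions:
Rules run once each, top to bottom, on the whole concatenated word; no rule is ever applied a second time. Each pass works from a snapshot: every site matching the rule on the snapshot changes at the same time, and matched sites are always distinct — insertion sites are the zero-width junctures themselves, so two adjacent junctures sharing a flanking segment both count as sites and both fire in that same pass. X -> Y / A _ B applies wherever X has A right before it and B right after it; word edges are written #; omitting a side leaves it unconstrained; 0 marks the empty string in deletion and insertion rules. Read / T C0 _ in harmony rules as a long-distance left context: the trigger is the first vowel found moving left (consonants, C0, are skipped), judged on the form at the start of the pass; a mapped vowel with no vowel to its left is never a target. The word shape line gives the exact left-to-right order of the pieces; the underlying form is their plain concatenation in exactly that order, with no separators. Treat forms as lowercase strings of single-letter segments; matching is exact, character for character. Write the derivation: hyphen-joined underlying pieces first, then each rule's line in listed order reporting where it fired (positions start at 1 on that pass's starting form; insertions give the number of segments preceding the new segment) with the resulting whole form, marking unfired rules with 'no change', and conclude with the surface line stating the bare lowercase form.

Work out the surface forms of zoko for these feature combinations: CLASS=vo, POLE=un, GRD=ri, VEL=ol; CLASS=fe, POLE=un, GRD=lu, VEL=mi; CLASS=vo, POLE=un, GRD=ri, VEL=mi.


cell CLASS=vo, POLE=un, GRD=ri, VEL=ol:
underlying: zoko-b-vi-dib-vu
1. e -> o, i -> u / B C0 _: fires at position(s) 7: zokobvudibvu
2. f -> v, k -> g, p -> b, s -> z, t -> d / _ Z: no change
3. k -> g, s -> z / V _ V: fires at position(s) 3: zogobvudibvu
4. b -> p, d -> t, v -> f, z -> s / _ #: no change
surface: zogobvudibvu

cell CLASS=fe, POLE=un, GRD=lu, VEL=mi:
underlying: zoko-av-vi-up-av
1. e -> o, i -> u / B C0 _: fires at position(s) 8: zokoavvuupav
2. f -> v, k -> g, p -> b, s -> z, t -> d / _ Z: no change
3. k -> g, s -> z / V _ V: fires at position(s) 3: zogoavvuupav
4. b -> p, d -> t, v -> f, z -> s / _ #: fires at position(s) 12: zogoavvuupaf
surface: zogoavvuupaf

cell CLASS=vo, POLE=un, GRD=ri, VEL=mi:
underlying: zoko-b-vi-up-vu
1. e -> o, i -> u / B C0 _: fires at position(s) 7: zokobvuupvu
2. f -> v, k -> g, p -> b, s -> z, t -> d / _ Z: fires at position(s) 9: zokobvuubvu
3. k -> g, s -> z / V _ V: fires at position(s) 3: zogobvuubvu
4. b -> p, d -> t, v -> f, z -> s / _ #: no change
surface: zogobvuubvu


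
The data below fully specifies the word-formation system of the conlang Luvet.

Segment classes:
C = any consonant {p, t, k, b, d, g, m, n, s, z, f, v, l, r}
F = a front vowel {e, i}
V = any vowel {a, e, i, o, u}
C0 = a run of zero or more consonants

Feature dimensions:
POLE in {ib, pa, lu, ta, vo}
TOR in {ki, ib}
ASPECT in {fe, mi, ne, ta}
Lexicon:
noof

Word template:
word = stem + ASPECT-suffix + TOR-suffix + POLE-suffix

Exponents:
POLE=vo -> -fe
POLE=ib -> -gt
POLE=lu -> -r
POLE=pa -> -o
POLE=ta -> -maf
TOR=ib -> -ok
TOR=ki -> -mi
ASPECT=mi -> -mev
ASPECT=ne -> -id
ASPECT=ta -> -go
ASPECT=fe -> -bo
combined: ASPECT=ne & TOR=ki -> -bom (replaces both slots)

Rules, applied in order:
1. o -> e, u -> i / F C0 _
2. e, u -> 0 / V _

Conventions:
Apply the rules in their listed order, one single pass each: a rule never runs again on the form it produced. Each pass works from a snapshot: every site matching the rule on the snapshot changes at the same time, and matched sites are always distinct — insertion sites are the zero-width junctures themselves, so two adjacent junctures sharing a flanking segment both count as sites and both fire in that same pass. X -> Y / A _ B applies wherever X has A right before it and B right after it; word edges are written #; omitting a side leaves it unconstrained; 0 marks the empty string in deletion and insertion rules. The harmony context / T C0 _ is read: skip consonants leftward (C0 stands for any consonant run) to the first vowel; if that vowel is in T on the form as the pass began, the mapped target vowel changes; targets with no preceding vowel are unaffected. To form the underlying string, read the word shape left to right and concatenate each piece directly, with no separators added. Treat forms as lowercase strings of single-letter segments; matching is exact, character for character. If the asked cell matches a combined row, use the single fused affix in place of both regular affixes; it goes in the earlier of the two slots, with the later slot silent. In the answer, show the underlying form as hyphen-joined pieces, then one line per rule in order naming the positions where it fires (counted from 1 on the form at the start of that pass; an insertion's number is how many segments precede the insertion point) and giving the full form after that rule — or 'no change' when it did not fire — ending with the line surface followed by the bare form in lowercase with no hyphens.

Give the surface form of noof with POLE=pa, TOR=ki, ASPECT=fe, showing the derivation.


underlying: noof-bo-mi-o
1. o -> e, u -> i / F C0 _: fires at position(s) 9: noofbomie
2. e, u -> 0 / V _: fires at position(s) 9: noofbomi
surface: noofbomi


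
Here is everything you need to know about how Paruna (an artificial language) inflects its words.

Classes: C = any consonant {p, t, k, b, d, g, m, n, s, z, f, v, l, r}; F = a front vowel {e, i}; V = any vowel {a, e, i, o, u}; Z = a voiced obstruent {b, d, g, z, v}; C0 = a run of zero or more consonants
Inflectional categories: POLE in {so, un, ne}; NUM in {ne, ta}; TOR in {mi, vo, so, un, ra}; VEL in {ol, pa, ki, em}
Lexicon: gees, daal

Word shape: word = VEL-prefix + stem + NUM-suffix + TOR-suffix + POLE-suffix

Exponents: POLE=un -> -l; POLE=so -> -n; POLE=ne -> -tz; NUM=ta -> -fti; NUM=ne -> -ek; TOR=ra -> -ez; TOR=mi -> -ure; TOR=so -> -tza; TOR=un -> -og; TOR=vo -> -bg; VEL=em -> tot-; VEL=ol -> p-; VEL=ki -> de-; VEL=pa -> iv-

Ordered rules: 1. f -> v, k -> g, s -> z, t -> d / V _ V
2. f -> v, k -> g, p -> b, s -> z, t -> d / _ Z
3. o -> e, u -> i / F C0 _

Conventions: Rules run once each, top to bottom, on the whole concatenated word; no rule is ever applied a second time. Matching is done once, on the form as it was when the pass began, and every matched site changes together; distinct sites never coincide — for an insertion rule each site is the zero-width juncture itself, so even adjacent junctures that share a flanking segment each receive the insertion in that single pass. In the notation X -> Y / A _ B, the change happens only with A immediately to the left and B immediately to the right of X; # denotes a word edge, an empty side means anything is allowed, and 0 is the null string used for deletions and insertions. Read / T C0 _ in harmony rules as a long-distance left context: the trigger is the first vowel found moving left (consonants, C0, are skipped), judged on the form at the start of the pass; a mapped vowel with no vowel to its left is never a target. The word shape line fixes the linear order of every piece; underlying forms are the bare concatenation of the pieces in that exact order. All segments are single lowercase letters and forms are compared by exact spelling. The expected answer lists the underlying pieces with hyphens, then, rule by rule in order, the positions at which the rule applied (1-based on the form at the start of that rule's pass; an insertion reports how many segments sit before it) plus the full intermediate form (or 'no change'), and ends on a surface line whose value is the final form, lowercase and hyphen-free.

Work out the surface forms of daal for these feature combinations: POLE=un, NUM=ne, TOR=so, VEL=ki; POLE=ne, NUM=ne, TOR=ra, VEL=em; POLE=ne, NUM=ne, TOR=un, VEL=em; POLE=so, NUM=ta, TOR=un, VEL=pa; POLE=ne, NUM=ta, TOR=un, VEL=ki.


cell POLE=un, NUM=ne, TOR=so, VEL=ki:
underlying: de-daal-ek-tza-l
1. f -> v, k -> g, s -> z, t -> d / V _ V: no change
2. f -> v, k -> g, p -> b, s -> z, t -> d / _ Z: fires at position(s) 9: dedaalekdzal
3. o -> e, u -> i / F C0 _: no change
surface: dedaalekdzal

cell POLE=ne, NUM=ne, TOR=ra, VEL=em:
underlying: tot-daal-ek-ez-tz
1. f -> v, k -> g, s -> z, t -> d / V _ V: fires at position(s) 9: totdaalegeztz
2. f -> v, k -> g, p -> b, s -> z, t -> d / _ Z: fires at position(s) 3, 12: toddaalegezdz
3. o -> e, u -> i / F C0 _: no change
surface: toddaalegezdz

cell POLE=ne, NUM=ne, TOR=un, VEL=em:
underlying: tot-daal-ek-og-tz
1. f -> v, k -> g, s -> z, t -> d / V _ V: fires at position(s) 9: totdaalegogtz
2. f -> v, k -> g, p -> b, s -> z, t -> d / _ Z: fires at position(s) 3, 12: toddaalegogdz
3. o -> e, u -> i / F C0 _: fires at position(s) 10: toddaalegegdz
surface: toddaalegegdz

cell POLE=so, NUM=ta, TOR=un, VEL=pa:
underlying: iv-daal-fti-og-n
1. f -> v, k -> g, s -> z, t -> d / V _ V: no change
2. f -> v, k -> g, p -> b, s -> z, t -> d / _ Z: no change
3. o -> e, u -> i / F C0 _: fires at position(s) 10: ivdaalftiegn
surface: ivdaalftiegn

cell POLE=ne, NUM=ta, TOR=un, VEL=ki:
underlying: de-daal-fti-og-tz
1. f -> v, k -> g, s -> z, t -> d / V _ V: no change
2. f -> v, k -> g, p -> b, s -> z, t -> d / _ Z: fires at position(s) 12: dedaalftiogdz
3. o -> e, u -> i / F C0 _: fires at position(s) 10: dedaalftiegdz
surface: dedaalftiegdz


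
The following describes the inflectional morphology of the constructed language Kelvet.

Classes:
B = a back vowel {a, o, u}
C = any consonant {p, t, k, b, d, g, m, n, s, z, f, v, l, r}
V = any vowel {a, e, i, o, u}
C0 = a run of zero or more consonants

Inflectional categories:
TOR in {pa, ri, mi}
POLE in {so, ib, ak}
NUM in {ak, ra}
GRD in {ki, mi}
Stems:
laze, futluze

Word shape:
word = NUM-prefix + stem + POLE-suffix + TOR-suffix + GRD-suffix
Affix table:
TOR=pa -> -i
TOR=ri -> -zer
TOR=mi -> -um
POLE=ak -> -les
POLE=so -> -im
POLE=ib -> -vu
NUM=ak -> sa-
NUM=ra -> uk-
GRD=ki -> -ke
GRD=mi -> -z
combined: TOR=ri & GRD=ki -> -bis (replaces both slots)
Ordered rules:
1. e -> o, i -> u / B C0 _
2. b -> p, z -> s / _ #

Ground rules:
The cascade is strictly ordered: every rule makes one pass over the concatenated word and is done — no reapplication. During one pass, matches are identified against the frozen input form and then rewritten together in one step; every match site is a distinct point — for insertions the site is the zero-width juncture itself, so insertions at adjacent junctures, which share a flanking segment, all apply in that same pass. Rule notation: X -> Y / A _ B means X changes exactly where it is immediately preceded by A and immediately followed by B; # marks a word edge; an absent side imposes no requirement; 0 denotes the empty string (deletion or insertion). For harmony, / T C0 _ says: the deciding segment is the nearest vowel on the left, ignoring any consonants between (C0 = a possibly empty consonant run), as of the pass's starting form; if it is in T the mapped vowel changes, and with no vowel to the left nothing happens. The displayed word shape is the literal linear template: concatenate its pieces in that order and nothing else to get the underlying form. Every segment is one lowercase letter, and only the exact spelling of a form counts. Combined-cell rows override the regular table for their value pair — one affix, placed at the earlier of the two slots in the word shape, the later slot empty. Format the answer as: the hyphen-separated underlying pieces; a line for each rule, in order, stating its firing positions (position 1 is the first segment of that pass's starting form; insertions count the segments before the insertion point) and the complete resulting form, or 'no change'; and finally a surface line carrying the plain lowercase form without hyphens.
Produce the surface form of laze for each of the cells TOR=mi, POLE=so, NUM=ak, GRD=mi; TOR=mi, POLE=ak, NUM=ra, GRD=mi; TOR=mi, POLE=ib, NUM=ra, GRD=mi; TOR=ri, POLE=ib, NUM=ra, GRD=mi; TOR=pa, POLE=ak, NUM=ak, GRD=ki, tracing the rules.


cell TOR=mi, POLE=so, NUM=ak, GRD=mi:
underlying: sa-laze-im-um-z
1. e -> o, i -> u / B C0 _: fires at position(s) 6: salazoimumz
2. b -> p, z -> s / _ #: fires at position(s) 11: salazoimums
surface: salazoimums

cell TOR=mi, POLE=ak, NUM=ra, GRD=mi:
underlying: uk-laze-les-um-z
1. e -> o, i -> u / B C0 _: fires at position(s) 6: uklazolesumz
2. b -> p, z -> s / _ #: fires at position(s) 12: uklazolesums
surface: uklazolesums

cell TOR=mi, POLE=ib, NUM=ra, GRD=mi:
underlying: uk-laze-vu-um-z
1. e -> o, i -> u / B C0 _: fires at position(s) 6: uklazovuumz
2. b -> p, z -> s / _ #: fires at position(s) 11: uklazovuums
surface: uklazovuums

cell TOR=ri, POLE=ib, NUM=ra, GRD=mi:
underlying: uk-laze-vu-zer-z
1. e -> o, i -> u / B C0 _: fires at position(s) 6, 10: uklazovuzorz
2. b -> p, z -> s / _ #: fires at position(s) 12: uklazovuzors
surface: uklazovuzors

cell TOR=pa, POLE=ak, NUM=ak, GRD=ki:
underlying: sa-laze-les-i-ke
1. e -> o, i -> u / B C0 _: fires at position(s) 6: salazolesike
2. b -> p, z -> s / _ #: no change
surface: salazolesike
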